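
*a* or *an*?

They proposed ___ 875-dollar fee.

an

The indefinite article is chosen by the initial *sound* of the following word, not its spelling.
The number *875* is spoken "eight hundred …", beginning with /eɪt/ — a vowel sound.
So the article is *an*: They proposed an 875-dollar fee.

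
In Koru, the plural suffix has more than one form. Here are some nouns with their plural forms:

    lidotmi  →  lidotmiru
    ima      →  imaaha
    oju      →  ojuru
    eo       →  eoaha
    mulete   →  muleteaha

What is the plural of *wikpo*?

wikpoaha

The suffix is conditioned by the last vowel: -ru when the last vowel of the stem is a high vowel (*lidotmi*, *oju*); -aha when the last vowel of the stem is a non-high vowel (*ima*, *eo*, *mulete*).
The last vowel of *wikpo* is /o/, which is a non-high vowel, so the suffix is -aha, giving *wikpoaha*.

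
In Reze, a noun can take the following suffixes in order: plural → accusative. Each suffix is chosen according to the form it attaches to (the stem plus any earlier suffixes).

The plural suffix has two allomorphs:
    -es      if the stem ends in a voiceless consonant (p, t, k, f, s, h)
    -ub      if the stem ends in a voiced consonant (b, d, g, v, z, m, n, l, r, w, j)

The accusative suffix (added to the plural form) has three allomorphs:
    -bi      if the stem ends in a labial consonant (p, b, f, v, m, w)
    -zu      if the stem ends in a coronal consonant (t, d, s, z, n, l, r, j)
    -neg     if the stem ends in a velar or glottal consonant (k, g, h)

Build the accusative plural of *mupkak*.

*mupkak*: final consonant = /k/, voiceless → -es → *mupkakes*.
The plural form *mupkakes* — final consonant /s/ (coronal) → -zu → *mupkakeszu*.

mupkakeszu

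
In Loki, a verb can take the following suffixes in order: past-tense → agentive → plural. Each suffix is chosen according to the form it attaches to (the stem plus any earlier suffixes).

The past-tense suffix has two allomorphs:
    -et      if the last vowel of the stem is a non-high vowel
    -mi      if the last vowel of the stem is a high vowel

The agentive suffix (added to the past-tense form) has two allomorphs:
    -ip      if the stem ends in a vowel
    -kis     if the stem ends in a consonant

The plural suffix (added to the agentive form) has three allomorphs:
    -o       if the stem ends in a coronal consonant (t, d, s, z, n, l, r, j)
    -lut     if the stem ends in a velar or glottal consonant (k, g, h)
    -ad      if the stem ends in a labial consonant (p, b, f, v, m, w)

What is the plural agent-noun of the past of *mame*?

mameetkiso

The last vowel of *mame* is /e/, which is a non-high vowel, so the past-tense suffix is -et, giving *mameet*.
The final sound of the past-tense form *mameet* is /t/, which is a consonant, so the agentive suffix is -kis, giving *mameetkis*.
Since the final consonant of the agentive form *mameetkis* is /s/ (coronal), it takes -o, giving *mameetkiso*.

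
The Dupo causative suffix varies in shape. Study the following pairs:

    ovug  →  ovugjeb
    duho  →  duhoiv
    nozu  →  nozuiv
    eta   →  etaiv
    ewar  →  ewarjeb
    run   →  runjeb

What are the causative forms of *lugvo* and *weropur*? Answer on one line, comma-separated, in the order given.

lugvoiv, weropurjeb

The suffix is conditioned by the final sound: -jeb when the stem ends in a consonant (*ovug*, *ewar*, *run*); -iv when the stem ends in a vowel (*duho*, *nozu*, *eta*).
*lugvo* — final sound /o/ (a vowel) → -iv → *lugvoiv*.
Since the final sound of *weropur* is /r/ (a consonant), it takes -jeb, giving *weropurjeb*.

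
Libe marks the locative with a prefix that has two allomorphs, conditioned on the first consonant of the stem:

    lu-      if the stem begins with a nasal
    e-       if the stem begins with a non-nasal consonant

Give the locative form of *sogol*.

The first consonant of *sogol* is /s/, which is non-nasal, so the prefix is e-, giving *esogol*.

esogol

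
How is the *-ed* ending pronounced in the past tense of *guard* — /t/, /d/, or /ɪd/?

/ɪd/

The stem *guard* ends in /t/ or /d/.
The -ed suffix is realized as /ɪd/ after /t, d/; as /t/ after other voiceless consonants; and as /d/ after other voiced sounds.
So -ed on *guard* is pronounced /ɪd/.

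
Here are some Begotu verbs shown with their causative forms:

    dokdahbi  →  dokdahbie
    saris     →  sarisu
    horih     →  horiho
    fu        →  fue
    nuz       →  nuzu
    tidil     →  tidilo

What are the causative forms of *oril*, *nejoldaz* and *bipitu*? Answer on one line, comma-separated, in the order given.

The pattern is sibilance of the final sound: -u when the stem ends in a sibilant (*saris*, *nuz*); -o when the stem ends in a non-sibilant consonant (*horih*, *tidil*); -e when the stem ends in a vowel (*dokdahbi*, *fu*).
*oril*: final sound = /l/, a non-sibilant consonant → -o → *orilo*.
The final sound of *nejoldaz* is /z/, which is a sibilant, so the suffix is -u, giving *nejoldazu*.
*bipitu*: final sound = /u/, a vowel → -e → *bipitue*.

orilo, nejoldazu, bipitue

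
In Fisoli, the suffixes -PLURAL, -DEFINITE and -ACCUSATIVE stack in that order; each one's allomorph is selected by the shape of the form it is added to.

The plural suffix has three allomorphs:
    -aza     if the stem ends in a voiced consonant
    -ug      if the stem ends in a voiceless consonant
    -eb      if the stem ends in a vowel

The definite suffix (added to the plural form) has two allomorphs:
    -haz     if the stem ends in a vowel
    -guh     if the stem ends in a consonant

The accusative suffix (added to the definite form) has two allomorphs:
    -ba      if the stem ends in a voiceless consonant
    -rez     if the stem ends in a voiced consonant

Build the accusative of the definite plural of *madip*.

*madip* — final sound /p/ (a voiceless consonant) → -ug → *madipug*.
The final sound of the plural form *madipug* is /g/, which is a consonant, so the definite suffix is -guh, giving *madipugguh*.
The final consonant of the definite form *madipugguh* is /h/, which is voiceless, so the accusative suffix is -ba, giving *madipugguhba*.

madipugguhba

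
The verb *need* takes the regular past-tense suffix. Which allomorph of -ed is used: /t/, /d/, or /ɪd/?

/ɪd/

The stem *need* ends in /t/ or /d/.
The -ed suffix is realized as /ɪd/ after /t, d/; as /t/ after other voiceless consonants; and as /d/ after other voiced sounds.
So -ed on *need* is pronounced /ɪd/.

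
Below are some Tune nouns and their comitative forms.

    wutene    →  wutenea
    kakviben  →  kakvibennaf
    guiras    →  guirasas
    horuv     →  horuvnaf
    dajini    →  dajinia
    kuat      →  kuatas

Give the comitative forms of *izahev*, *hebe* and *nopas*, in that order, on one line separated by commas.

izahevnaf, hebea, nopasas

The alternation tracks the final sound of the stem — -as when the stem ends in a voiceless consonant (*guiras*, *kuat*); -naf when the stem ends in a voiced consonant (*kakviben*, *horuv*); -a when the stem ends in a vowel (*wutene*, *dajini*).
The final sound of *izahev* is /v/, which is a voiced consonant, so the suffix is -naf, giving *izahevnaf*.
*hebe* — final sound /e/ (a vowel) → -a → *hebea*.
The final sound of *nopas* is /s/, which is a voiceless consonant, so the suffix is -as, giving *nopasas*.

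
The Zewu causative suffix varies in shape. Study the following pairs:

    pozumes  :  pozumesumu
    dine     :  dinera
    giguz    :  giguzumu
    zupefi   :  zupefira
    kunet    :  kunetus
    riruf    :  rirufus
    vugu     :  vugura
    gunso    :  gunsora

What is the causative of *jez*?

The pattern is sibilance of the final sound: -umu when the stem ends in a sibilant (*pozumes*, *giguz*); -us when the stem ends in a non-sibilant consonant (*kunet*, *riruf*); -ra when the stem ends in a vowel (*dine*, *zupefi*, *vugu*, *gunso*).
*jez*: final sound = /z/, a sibilant → -umu → *jezumu*.

jezumu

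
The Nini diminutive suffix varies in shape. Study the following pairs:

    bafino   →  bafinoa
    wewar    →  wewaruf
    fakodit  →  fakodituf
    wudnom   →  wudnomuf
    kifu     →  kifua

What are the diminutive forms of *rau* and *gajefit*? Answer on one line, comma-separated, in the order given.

raua, gajefituf

The alternation tracks the final sound of the stem — -uf when the stem ends in a consonant (*wewar*, *fakodit*, *wudnom*); -a when the stem ends in a vowel (*bafino*, *kifu*).
*rau* — final sound /u/ (a vowel) → -a → *raua*.
Since the final sound of *gajefit* is /t/ (a consonant), it takes -uf, giving *gajefituf*.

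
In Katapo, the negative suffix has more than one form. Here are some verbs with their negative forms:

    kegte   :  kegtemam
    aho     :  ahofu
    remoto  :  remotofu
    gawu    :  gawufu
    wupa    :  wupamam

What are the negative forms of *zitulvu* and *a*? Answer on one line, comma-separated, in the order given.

The alternation tracks the last vowel of the stem — -fu when the last vowel of the stem is a rounded vowel (*aho*, *remoto*, *gawu*); -mam when the last vowel of the stem is an unrounded vowel (*kegte*, *wupa*).
Since the last vowel of *zitulvu* is /u/ (a rounded vowel), it takes -fu, giving *zitulvufu*.
*a* — last vowel /a/ (an unrounded vowel) → -mam → *amam*.

zitulvufu, amam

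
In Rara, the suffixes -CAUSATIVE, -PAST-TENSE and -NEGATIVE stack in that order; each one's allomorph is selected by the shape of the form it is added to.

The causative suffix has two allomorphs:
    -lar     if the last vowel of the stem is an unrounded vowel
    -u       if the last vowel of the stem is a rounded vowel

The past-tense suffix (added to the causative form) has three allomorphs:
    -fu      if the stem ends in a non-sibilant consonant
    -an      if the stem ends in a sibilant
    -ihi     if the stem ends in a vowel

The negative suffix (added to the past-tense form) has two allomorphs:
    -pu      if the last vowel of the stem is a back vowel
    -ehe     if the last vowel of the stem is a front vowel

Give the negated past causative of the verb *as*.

aslarfupu

*as* — last vowel /a/ (an unrounded vowel) → -lar → *aslar*.
The final sound of the causative form *aslar* is /r/, which is a non-sibilant consonant, so the past-tense suffix is -fu, giving *aslarfu*.
The past-tense form *aslarfu*: last vowel = /u/, a back vowel → -pu → *aslarfupu*.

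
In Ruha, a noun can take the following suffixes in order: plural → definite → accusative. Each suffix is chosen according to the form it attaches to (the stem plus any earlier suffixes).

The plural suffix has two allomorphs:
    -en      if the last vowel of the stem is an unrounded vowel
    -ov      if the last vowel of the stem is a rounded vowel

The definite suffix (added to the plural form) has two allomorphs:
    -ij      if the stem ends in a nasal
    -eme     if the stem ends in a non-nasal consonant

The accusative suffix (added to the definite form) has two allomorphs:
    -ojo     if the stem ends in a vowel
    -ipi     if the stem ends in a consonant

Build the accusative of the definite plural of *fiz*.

*fiz*: last vowel = /i/, an unrounded vowel → -en → *fizen*.
The final consonant of the plural form *fizen* is /n/, which is a nasal, so the definite suffix is -ij, giving *fizenij*.
The definite form *fizenij* — final sound /j/ (a consonant) → -ipi → *fizenijipi*.

fizenijipi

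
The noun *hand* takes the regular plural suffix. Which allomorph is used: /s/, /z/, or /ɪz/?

The stem *hand* ends in a voiced non-sibilant sound.
The plural suffix surfaces as /ɪz/ after sibilants, /s/ after other voiceless consonants, and /z/ after other voiced sounds.
So the plural -s on *hand* is pronounced /z/.

/z/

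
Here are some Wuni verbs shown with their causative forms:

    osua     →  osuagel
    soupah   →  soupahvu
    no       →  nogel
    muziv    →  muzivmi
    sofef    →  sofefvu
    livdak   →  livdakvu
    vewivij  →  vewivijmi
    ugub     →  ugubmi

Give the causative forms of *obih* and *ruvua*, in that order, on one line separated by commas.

Looking at the final sound of each stem: -vu when the stem ends in a voiceless consonant (*soupah*, *sofef*, *livdak*); -mi when the stem ends in a voiced consonant (*muziv*, *vewivij*, *ugub*); -gel when the stem ends in a vowel (*osua*, *no*).
*obih*: final sound = /h/, a voiceless consonant → -vu → *obihvu*.
The final sound of *ruvua* is /a/, which is a vowel, so the suffix is -gel, giving *ruvuagel*.

obihvu, ruvuagel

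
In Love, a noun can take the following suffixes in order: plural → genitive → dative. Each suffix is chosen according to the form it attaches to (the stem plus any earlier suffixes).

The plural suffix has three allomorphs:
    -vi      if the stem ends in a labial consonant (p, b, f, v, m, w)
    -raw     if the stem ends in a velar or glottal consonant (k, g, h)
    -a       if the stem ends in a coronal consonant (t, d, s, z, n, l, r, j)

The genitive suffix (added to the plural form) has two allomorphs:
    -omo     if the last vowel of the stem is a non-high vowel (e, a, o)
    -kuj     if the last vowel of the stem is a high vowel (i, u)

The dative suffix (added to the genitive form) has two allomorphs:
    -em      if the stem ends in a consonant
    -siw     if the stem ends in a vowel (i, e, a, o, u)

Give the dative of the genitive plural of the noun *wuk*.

wukrawomosiw

*wuk*: final consonant = /k/, velar/glottal → -raw → *wukraw*.
Since the last vowel of the plural form *wukraw* is /a/ (a non-high vowel), it takes -omo, giving *wukrawomo*.
Since the final sound of the genitive form *wukrawomo* is /o/ (a vowel), it takes -siw, giving *wukrawomosiw*.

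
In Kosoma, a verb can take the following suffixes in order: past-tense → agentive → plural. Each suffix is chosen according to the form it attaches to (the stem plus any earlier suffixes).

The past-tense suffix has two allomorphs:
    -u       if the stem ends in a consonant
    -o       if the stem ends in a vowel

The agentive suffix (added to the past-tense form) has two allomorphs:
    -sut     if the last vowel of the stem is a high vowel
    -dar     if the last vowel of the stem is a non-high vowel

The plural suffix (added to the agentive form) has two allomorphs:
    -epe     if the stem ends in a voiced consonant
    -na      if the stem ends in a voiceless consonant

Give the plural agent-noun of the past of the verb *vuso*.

vusoodarepe

*vuso*: final sound = /o/, a vowel → -o → *vusoo*.
The past-tense form *vusoo*: last vowel = /o/, a non-high vowel → -dar → *vusoodar*.
The agentive form *vusoodar*: final consonant = /r/, voiced → -epe → *vusoodarepe*.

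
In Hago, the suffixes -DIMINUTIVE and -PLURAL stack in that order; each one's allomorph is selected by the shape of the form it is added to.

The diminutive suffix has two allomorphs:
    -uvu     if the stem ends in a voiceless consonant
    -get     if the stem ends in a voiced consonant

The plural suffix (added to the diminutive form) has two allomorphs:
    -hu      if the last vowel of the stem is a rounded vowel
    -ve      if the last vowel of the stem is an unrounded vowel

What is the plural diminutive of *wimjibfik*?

wimjibfikuvuhu

*wimjibfik* — final consonant /k/ (voiceless) → -uvu → *wimjibfikuvu*.
The last vowel of the diminutive form *wimjibfikuvu* is /u/, which is a rounded vowel, so the plural suffix is -hu, giving *wimjibfikuvuhu*.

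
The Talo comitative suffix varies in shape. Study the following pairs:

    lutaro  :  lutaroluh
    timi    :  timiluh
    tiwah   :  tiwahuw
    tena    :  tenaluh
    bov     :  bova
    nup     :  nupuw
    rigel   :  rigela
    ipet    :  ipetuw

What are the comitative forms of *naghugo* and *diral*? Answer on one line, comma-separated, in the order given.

naghugoluh, dirala

The suffix is conditioned by the final sound: -uw when the stem ends in a voiceless consonant (*tiwah*, *nup*, *ipet*); -a when the stem ends in a voiced consonant (*bov*, *rigel*); -luh when the stem ends in a vowel (*lutaro*, *timi*, *tena*).
Since the final sound of *naghugo* is /o/ (a vowel), it takes -luh, giving *naghugoluh*.
Since the final sound of *diral* is /l/ (a voiced consonant), it takes -a, giving *dirala*.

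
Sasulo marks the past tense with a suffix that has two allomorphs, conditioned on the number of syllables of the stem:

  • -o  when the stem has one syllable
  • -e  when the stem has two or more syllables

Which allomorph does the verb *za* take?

*za* has one syllable, so the suffix is -o.

-o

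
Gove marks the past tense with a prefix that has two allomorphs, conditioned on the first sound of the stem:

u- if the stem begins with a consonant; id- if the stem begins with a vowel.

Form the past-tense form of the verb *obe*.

idobe

*obe*: first sound = /o/, a vowel → id- → *idobe*.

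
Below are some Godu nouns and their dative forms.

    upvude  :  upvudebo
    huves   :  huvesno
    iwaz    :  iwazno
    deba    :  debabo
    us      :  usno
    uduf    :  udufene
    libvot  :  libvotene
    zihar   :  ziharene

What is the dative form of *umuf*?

The alternation tracks the final sound of the stem — -no when the stem ends in a sibilant (*huves*, *iwaz*, *us*); -ene when the stem ends in a non-sibilant consonant (*uduf*, *libvot*, *zihar*); -bo when the stem ends in a vowel (*upvude*, *deba*).
Since the final sound of *umuf* is /f/ (a non-sibilant consonant), it takes -ene, giving *umufene*.

umufene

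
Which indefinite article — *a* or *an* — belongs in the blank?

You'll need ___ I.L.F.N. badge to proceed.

The indefinite article is chosen by the initial *sound* of the following word, not its spelling.
The initialism *I.L.F.N.* is read letter by letter; the first letter, I, is pronounced /aɪ/, which begins with a vowel sound.
So the article is *an*: You'll need an I.L.F.N. badge to proceed.

an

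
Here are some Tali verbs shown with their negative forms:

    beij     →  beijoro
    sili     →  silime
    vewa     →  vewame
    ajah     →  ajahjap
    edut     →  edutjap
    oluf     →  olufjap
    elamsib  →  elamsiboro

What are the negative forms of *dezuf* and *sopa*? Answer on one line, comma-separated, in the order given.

dezufjap, sopame

Looking at the final sound of each stem: -jap when the stem ends in a voiceless consonant (*ajah*, *edut*, *oluf*); -oro when the stem ends in a voiced consonant (*beij*, *elamsib*); -me when the stem ends in a vowel (*sili*, *vewa*).
*dezuf* — final sound /f/ (a voiceless consonant) → -jap → *dezufjap*.
*sopa* — final sound /a/ (a vowel) → -me → *sopame*.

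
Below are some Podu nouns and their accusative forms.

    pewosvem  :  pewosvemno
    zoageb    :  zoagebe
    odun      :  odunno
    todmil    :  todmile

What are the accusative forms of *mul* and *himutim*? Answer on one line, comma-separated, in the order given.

The suffix is conditioned by the final consonant: -no when the stem ends in a nasal (*pewosvem*, *odun*); -e when the stem ends in a non-nasal consonant (*zoageb*, *todmil*).
The final consonant of *mul* is /l/, which is non-nasal, so the suffix is -e, giving *mule*.
*himutim* — final consonant /m/ (a nasal) → -no → *himutimno*.

mule, himutimno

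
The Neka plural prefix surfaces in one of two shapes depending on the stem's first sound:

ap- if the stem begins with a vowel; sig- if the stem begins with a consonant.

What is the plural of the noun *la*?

sigla

*la* — first sound /l/ (a consonant) → sig- → *sigla*.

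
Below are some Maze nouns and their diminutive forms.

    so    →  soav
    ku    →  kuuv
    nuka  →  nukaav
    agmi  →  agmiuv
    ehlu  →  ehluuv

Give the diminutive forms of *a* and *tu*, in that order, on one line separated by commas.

The pattern is height harmony: -uv when the last vowel of the stem is a high vowel (*ku*, *agmi*, *ehlu*); -av when the last vowel of the stem is a non-high vowel (*so*, *nuka*).
Since the last vowel of *a* is /a/ (a non-high vowel), it takes -av, giving *aav*.
*tu* — last vowel /u/ (a high vowel) → -uv → *tuuv*.

aav, tuuv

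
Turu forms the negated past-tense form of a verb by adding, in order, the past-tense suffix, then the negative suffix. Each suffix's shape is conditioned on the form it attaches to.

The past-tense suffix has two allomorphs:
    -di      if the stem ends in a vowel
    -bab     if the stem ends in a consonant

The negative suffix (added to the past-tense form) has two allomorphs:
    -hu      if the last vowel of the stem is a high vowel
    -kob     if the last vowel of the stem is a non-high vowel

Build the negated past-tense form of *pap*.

papbabkob

*pap*: final sound = /p/, a consonant → -bab → *papbab*.
The past-tense form *papbab* — last vowel /a/ (a non-high vowel) → -kob → *papbabkob*.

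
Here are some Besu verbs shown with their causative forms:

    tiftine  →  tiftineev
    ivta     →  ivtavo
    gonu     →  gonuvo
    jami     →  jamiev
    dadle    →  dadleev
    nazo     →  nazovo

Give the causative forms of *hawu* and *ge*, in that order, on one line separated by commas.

The alternation tracks the last vowel of the stem — -ev when the last vowel of the stem is a front vowel (*tiftine*, *jami*, *dadle*); -vo when the last vowel of the stem is a back vowel (*ivta*, *gonu*, *nazo*).
*hawu*: last vowel = /u/, a back vowel → -vo → *hawuvo*.
*ge*: last vowel = /e/, a front vowel → -ev → *geev*.

hawuvo, geev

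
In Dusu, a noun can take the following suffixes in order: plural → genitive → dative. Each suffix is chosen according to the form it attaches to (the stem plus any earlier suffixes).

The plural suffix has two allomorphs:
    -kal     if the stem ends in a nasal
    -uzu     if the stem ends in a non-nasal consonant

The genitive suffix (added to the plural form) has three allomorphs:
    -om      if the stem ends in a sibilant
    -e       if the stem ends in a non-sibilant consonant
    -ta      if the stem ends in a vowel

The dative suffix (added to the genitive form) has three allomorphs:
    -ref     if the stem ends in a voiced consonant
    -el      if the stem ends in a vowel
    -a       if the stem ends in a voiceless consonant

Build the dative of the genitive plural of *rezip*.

rezipuzutael

Since the final consonant of *rezip* is /p/ (non-nasal), it takes -uzu, giving *rezipuzu*.
The plural form *rezipuzu* — final sound /u/ (a vowel) → -ta → *rezipuzuta*.
The final sound of the genitive form *rezipuzuta* is /a/, which is a vowel, so the dative suffix is -el, giving *rezipuzutael*.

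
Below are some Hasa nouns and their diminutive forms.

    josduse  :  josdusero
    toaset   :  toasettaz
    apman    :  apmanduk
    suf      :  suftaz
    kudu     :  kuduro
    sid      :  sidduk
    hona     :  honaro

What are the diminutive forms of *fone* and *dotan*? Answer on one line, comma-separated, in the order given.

The alternation tracks the final sound of the stem — -taz when the stem ends in a voiceless consonant (*toaset*, *suf*); -duk when the stem ends in a voiced consonant (*apman*, *sid*); -ro when the stem ends in a vowel (*josduse*, *kudu*, *hona*).
Since the final sound of *fone* is /e/ (a vowel), it takes -ro, giving *fonero*.
*dotan*: final sound = /n/, a voiced consonant → -duk → *dotanduk*.

fonero, dotanduk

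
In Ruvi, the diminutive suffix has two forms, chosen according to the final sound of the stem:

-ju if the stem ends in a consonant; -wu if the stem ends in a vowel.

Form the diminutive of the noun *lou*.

louwu

The final sound of *lou* is /u/, which is a vowel, so the suffix is -wu, giving *louwu*.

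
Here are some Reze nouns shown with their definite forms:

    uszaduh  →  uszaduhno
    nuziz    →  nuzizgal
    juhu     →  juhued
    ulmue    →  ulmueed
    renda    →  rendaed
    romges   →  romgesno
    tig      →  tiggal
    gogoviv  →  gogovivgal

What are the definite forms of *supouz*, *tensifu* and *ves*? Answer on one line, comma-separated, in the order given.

supouzgal, tensifued, vesno

The suffix is conditioned by the final sound: -no when the stem ends in a voiceless consonant (*uszaduh*, *romges*); -gal when the stem ends in a voiced consonant (*nuziz*, *tig*, *gogoviv*); -ed when the stem ends in a vowel (*juhu*, *ulmue*, *renda*).
*supouz*: final sound = /z/, a voiced consonant → -gal → *supouzgal*.
*tensifu*: final sound = /u/, a vowel → -ed → *tensifued*.
*ves*: final sound = /s/, a voiceless consonant → -no → *vesno*.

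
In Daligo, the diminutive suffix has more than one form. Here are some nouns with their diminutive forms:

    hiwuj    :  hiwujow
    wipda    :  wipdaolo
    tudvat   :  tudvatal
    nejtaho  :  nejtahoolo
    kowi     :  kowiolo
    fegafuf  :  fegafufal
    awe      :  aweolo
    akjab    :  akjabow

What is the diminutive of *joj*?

Looking at the final sound of each stem: -al when the stem ends in a voiceless consonant (*tudvat*, *fegafuf*); -ow when the stem ends in a voiced consonant (*hiwuj*, *akjab*); -olo when the stem ends in a vowel (*wipda*, *nejtaho*, *kowi*, *awe*).
The final sound of *joj* is /j/, which is a voiced consonant, so the suffix is -ow, giving *jojow*.

jojow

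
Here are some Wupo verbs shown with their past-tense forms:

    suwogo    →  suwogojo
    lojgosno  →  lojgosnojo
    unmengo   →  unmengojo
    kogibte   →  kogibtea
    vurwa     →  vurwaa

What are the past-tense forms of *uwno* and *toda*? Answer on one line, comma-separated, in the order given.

uwnojo, todaa

The alternation tracks the last vowel of the stem — -jo when the last vowel of the stem is a rounded vowel (*suwogo*, *lojgosno*, *unmengo*); -a when the last vowel of the stem is an unrounded vowel (*kogibte*, *vurwa*).
*uwno* — last vowel /o/ (a rounded vowel) → -jo → *uwnojo*.
*toda*: last vowel = /a/, an unrounded vowel → -a → *todaa*.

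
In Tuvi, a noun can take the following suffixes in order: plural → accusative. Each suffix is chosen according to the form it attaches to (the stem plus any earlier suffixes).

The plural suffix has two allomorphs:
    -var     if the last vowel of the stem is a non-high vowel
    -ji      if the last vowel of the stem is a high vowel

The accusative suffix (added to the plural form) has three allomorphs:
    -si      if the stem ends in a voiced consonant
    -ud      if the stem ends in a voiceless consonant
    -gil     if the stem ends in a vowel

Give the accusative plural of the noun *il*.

iljigil

The last vowel of *il* is /i/, which is a high vowel, so the plural suffix is -ji, giving *ilji*.
The plural form *ilji* — final sound /i/ (a vowel) → -gil → *iljigil*.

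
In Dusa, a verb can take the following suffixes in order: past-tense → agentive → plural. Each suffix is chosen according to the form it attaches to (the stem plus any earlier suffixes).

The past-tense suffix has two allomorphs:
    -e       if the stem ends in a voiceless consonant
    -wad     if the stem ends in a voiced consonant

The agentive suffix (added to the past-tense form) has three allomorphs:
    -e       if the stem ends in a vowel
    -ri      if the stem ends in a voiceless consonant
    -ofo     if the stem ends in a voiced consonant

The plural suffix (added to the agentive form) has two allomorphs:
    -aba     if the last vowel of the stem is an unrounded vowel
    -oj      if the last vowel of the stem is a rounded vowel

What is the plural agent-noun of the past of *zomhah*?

The final consonant of *zomhah* is /h/, which is voiceless, so the past-tense suffix is -e, giving *zomhahe*.
The past-tense form *zomhahe* — final sound /e/ (a vowel) → -e → *zomhahee*.
Since the last vowel of the agentive form *zomhahee* is /e/ (an unrounded vowel), it takes -aba, giving *zomhaheeaba*.

zomhaheeaba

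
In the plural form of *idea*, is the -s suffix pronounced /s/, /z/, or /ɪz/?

/z/

The stem *idea* ends in a voiced non-sibilant sound.
The plural suffix surfaces as /ɪz/ after sibilants, /s/ after other voiceless consonants, and /z/ after other voiced sounds.
So the plural -s on *idea* is pronounced /z/.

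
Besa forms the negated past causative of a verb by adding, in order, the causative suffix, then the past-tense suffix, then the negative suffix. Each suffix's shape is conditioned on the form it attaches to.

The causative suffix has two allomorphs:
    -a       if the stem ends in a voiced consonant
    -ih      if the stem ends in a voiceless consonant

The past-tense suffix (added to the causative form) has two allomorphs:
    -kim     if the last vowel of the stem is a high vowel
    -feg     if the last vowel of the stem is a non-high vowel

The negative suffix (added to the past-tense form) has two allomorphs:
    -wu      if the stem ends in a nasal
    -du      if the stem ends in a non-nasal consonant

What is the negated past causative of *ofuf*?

ofufihkimwu

*ofuf* — final consonant /f/ (voiceless) → -ih → *ofufih*.
The causative form *ofufih*: last vowel = /i/, a high vowel → -kim → *ofufihkim*.
The final consonant of the past-tense form *ofufihkim* is /m/, which is a nasal, so the negative suffix is -wu, giving *ofufihkimwu*.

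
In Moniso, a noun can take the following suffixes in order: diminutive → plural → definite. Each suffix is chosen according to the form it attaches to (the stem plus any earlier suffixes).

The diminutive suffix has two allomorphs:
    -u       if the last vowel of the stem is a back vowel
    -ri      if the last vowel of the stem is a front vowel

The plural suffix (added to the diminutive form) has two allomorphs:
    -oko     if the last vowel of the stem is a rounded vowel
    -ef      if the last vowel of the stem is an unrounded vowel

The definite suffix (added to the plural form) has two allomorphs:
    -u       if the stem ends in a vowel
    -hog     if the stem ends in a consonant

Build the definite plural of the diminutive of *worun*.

worunuokou

Since the last vowel of *worun* is /u/ (a back vowel), it takes -u, giving *worunu*.
The last vowel of the diminutive form *worunu* is /u/, which is a rounded vowel, so the plural suffix is -oko, giving *worunuoko*.
The plural form *worunuoko* — final sound /o/ (a vowel) → -u → *worunuokou*.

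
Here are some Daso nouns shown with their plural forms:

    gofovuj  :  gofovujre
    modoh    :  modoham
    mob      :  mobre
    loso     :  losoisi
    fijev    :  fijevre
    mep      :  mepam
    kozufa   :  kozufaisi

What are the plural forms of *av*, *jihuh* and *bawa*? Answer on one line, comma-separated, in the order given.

The pattern is voicing of the final sound: -am when the stem ends in a voiceless consonant (*modoh*, *mep*); -re when the stem ends in a voiced consonant (*gofovuj*, *mob*, *fijev*); -isi when the stem ends in a vowel (*loso*, *kozufa*).
The final sound of *av* is /v/, which is a voiced consonant, so the suffix is -re, giving *avre*.
The final sound of *jihuh* is /h/, which is a voiceless consonant, so the suffix is -am, giving *jihuham*.
The final sound of *bawa* is /a/, which is a vowel, so the suffix is -isi, giving *bawaisi*.

avre, jihuham, bawaisi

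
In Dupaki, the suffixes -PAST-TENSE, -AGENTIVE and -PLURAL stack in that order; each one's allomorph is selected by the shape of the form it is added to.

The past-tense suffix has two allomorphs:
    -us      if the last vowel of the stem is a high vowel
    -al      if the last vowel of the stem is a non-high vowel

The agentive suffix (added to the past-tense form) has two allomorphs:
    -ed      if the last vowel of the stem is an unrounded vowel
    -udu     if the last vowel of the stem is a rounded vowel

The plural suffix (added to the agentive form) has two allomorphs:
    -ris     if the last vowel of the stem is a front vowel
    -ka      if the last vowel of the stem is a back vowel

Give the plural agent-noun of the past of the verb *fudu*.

fuduusuduka

Since the last vowel of *fudu* is /u/ (a high vowel), it takes -us, giving *fuduus*.
The past-tense form *fuduus* — last vowel /u/ (a rounded vowel) → -udu → *fuduusudu*.
The agentive form *fuduusudu* — last vowel /u/ (a back vowel) → -ka → *fuduusuduka*.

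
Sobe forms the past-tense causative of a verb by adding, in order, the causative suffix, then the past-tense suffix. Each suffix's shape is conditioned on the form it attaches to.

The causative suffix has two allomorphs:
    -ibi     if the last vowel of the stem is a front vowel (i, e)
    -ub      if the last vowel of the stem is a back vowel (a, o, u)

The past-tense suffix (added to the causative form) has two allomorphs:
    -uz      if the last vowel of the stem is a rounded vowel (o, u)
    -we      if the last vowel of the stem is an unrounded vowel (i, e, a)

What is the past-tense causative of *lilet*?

The last vowel of *lilet* is /e/, which is a front vowel, so the causative suffix is -ibi, giving *liletibi*.
The last vowel of the causative form *liletibi* is /i/, which is an unrounded vowel, so the past-tense suffix is -we, giving *liletibiwe*.

liletibiwe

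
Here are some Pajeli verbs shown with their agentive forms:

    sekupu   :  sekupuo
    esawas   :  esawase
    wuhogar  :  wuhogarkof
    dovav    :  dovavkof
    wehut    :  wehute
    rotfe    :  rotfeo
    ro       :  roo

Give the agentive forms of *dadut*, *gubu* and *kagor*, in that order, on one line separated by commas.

The alternation tracks the final sound of the stem — -e when the stem ends in a voiceless consonant (*esawas*, *wehut*); -kof when the stem ends in a voiced consonant (*wuhogar*, *dovav*); -o when the stem ends in a vowel (*sekupu*, *rotfe*, *ro*).
The final sound of *dadut* is /t/, which is a voiceless consonant, so the suffix is -e, giving *dadute*.
*gubu*: final sound = /u/, a vowel → -o → *gubuo*.
*kagor*: final sound = /r/, a voiced consonant → -kof → *kagorkof*.

dadute, gubuo, kagorkof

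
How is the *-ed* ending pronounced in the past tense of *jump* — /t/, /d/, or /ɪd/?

The stem *jump* ends in a voiceless consonant other than /t/.
The -ed suffix is realized as /ɪd/ after /t, d/; as /t/ after other voiceless consonants; and as /d/ after other voiced sounds.
So -ed on *jump* is pronounced /t/.

/t/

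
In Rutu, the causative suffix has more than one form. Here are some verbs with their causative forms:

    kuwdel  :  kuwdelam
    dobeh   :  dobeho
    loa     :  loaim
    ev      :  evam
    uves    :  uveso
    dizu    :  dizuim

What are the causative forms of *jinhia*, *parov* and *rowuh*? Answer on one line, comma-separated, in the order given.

The pattern is voicing of the final sound: -o when the stem ends in a voiceless consonant (*dobeh*, *uves*); -am when the stem ends in a voiced consonant (*kuwdel*, *ev*); -im when the stem ends in a vowel (*loa*, *dizu*).
*jinhia*: final sound = /a/, a vowel → -im → *jinhiaim*.
*parov*: final sound = /v/, a voiced consonant → -am → *parovam*.
Since the final sound of *rowuh* is /h/ (a voiceless consonant), it takes -o, giving *rowuho*.

jinhiaim, parovam, rowuho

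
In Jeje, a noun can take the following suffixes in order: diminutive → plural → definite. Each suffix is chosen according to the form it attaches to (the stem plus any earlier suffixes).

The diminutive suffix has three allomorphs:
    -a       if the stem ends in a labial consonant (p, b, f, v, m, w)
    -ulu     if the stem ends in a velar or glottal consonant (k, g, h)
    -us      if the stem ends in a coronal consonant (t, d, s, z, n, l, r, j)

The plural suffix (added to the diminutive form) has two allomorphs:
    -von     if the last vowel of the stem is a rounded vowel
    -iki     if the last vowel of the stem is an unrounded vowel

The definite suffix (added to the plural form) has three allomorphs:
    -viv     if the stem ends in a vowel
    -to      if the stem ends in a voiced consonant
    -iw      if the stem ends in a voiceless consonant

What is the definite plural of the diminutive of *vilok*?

vilokuluvonto

*vilok*: final consonant = /k/, velar/glottal → -ulu → *vilokulu*.
The diminutive form *vilokulu* — last vowel /u/ (a rounded vowel) → -von → *vilokuluvon*.
The plural form *vilokuluvon* — final sound /n/ (a voiced consonant) → -to → *vilokuluvonto*.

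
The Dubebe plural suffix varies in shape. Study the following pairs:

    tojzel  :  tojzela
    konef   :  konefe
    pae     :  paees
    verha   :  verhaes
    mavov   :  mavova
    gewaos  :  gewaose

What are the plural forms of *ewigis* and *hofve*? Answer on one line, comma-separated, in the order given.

The alternation tracks the final sound of the stem — -e when the stem ends in a voiceless consonant (*konef*, *gewaos*); -a when the stem ends in a voiced consonant (*tojzel*, *mavov*); -es when the stem ends in a vowel (*pae*, *verha*).
Since the final sound of *ewigis* is /s/ (a voiceless consonant), it takes -e, giving *ewigise*.
*hofve* — final sound /e/ (a vowel) → -es → *hofvees*.

ewigise, hofvees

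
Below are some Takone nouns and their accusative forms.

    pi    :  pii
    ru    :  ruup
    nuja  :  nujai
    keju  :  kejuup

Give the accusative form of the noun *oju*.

The suffix is conditioned by the last vowel: -up when the last vowel of the stem is a rounded vowel (*ru*, *keju*); -i when the last vowel of the stem is an unrounded vowel (*pi*, *nuja*).
Since the last vowel of *oju* is /u/ (a rounded vowel), it takes -up, giving *ojuup*.

ojuup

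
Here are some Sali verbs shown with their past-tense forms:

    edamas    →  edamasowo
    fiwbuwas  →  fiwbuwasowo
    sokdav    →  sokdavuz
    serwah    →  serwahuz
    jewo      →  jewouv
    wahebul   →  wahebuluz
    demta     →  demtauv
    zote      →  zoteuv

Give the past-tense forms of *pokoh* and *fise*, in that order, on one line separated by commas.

pokohuz, fiseuv

The suffix is conditioned by the final sound: -owo when the stem ends in a sibilant (*edamas*, *fiwbuwas*); -uz when the stem ends in a non-sibilant consonant (*sokdav*, *serwah*, *wahebul*); -uv when the stem ends in a vowel (*jewo*, *demta*, *zote*).
The final sound of *pokoh* is /h/, which is a non-sibilant consonant, so the suffix is -uz, giving *pokohuz*.
*fise* — final sound /e/ (a vowel) → -uv → *fiseuv*.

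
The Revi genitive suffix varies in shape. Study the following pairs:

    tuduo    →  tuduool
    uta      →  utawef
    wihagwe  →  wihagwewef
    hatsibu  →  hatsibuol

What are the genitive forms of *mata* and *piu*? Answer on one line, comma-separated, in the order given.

The alternation tracks the last vowel of the stem — -ol when the last vowel of the stem is a rounded vowel (*tuduo*, *hatsibu*); -wef when the last vowel of the stem is an unrounded vowel (*uta*, *wihagwe*).
The last vowel of *mata* is /a/, which is an unrounded vowel, so the suffix is -wef, giving *matawef*.
The last vowel of *piu* is /u/, which is a rounded vowel, so the suffix is -ol, giving *piuol*.

matawef, piuol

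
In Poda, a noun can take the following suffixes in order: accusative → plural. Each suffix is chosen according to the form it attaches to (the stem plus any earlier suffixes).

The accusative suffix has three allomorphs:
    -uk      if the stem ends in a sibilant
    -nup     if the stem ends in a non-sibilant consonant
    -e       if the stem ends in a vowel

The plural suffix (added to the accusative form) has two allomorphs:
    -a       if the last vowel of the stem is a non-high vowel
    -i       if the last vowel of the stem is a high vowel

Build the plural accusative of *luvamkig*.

luvamkignupi

Since the final sound of *luvamkig* is /g/ (a non-sibilant consonant), it takes -nup, giving *luvamkignup*.
The accusative form *luvamkignup* — last vowel /u/ (a high vowel) → -i → *luvamkignupi*.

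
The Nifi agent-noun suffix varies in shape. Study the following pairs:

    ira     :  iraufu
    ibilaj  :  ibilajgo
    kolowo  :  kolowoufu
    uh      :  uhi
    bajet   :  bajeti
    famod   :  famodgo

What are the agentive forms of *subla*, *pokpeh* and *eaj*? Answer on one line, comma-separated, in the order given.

Looking at the final sound of each stem: -i when the stem ends in a voiceless consonant (*uh*, *bajet*); -go when the stem ends in a voiced consonant (*ibilaj*, *famod*); -ufu when the stem ends in a vowel (*ira*, *kolowo*).
The final sound of *subla* is /a/, which is a vowel, so the suffix is -ufu, giving *sublaufu*.
Since the final sound of *pokpeh* is /h/ (a voiceless consonant), it takes -i, giving *pokpehi*.
*eaj*: final sound = /j/, a voiced consonant → -go → *eajgo*.

sublaufu, pokpehi, eajgo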